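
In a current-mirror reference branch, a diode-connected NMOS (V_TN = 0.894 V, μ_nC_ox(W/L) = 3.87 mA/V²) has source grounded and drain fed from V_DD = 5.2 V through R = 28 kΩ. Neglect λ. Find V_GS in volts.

With gate tied to drain, V_GS = V_DS ≥ V_GS − V_TN, so the device is in saturation.
KCL at the drain: ½ k_n (V_GS − V_TN)² = (V_DD − V_GS)/R.
Let x = V_GS − 0.894. Then 54.2 x² + x − 4.306 = 0, giving x = 0.273 V (positive root), so V_GS = 1.17 V.
I_D = (V_DD − V_GS)/R = (5.2 − 1.17) / 28 = 0.144 mA.

V_GS = 1.17 V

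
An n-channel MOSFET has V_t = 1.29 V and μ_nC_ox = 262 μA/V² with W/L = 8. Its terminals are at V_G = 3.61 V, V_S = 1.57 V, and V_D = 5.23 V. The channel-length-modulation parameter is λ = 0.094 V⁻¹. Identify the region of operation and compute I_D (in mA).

Saturation; I_D = 0.792 mA

V_GS = V_G − V_S = 3.61 − 1.57 = 2.04 V; V_DS = V_D − V_S = 5.23 − 1.57 = 3.66 V.
k_n = μ_nC_ox · (W/L) = 2.096 mA/V².
V_ov = V_GS − V_t = 2.04 − 1.29 = 0.75 V.
Since V_DS = 3.66 V ≥ V_ov = 0.75 V, the device is in saturation.
I_D = ½ k_n V_ov² (1 + λ V_DS) = 0.5 × 2.096 × 0.75² × (1 + 0.094 × 3.66) = 0.792 mA.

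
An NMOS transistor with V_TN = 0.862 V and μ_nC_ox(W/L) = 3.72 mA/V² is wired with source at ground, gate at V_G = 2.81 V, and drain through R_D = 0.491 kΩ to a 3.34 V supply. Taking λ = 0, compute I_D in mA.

I_D = 4.99 mA

V_GS = V_G = 2.81 V, so V_ov = 2.81 − 0.862 = 1.95 V.
Assume saturation: I_D = ½ k_n V_ov² = 0.5 × 3.72 × 1.95² = 7.06 mA, giving V_DS = V_DD − I_D R_D = 3.34 − 7.06 × 0.491 = -0.126 V.
But -0.126 V < V_ov = 1.95 V, so the device is actually in triode.
In triode I_D = k_n[V_ov V_DS − ½ V_DS²] and I_D = (V_DD − V_DS)/R_D. Equating: 0.913 V_DS² − 4.558 V_DS + 3.34 = 0, giving V_DS = 0.892 V (the root below V_ov).
I_D = (3.34 − 0.892) / 0.491 = 4.99 mA.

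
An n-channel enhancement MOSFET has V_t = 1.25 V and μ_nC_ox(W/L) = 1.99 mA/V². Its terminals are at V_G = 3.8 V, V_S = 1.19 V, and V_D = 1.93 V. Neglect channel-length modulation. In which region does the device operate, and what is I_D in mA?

V_GS = V_G − V_S = 3.8 − 1.19 = 2.61 V; V_DS = V_D − V_S = 1.93 − 1.19 = 0.74 V.
V_ov = V_GS − V_t = 2.61 − 1.25 = 1.36 V.
Since V_DS = 0.74 V < V_ov = 1.36 V, the device is in the triode region.
I_D = k_n [V_ov · V_DS − ½ V_DS²] = 1.99 × [1.36 × 0.74 − 0.5 × 0.74²] = 1.46 mA.

Triode; I_D = 1.46 mA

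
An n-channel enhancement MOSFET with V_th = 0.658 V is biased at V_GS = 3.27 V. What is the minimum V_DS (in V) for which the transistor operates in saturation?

V_DS,sat = 2.61 V

The boundary between triode and saturation is V_DS = V_GS − V_th = V_ov.
V_ov = 3.27 − 0.658 = 2.61 V.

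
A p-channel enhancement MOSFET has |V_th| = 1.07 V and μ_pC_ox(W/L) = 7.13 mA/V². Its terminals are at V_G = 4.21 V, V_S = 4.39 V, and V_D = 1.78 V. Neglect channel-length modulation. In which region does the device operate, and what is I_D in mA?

Cutoff; I_D = 0 mA

V_SG = V_S − V_G = 4.39 − 4.21 = 0.18 V; V_SD = V_S − V_D = 4.39 − 1.78 = 2.61 V.
V_SG = 0.18 V < |V_th| = 1.07 V, so the transistor is in cutoff.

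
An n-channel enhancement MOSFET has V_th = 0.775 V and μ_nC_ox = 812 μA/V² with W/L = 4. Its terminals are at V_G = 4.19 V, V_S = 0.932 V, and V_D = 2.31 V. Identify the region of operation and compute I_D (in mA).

V_GS = V_G − V_S = 4.19 − 0.932 = 3.26 V; V_DS = V_D − V_S = 2.31 − 0.932 = 1.38 V.
k_n = μ_nC_ox · (W/L) = 3.248 mA/V².
V_ov = V_GS − V_th = 3.26 − 0.775 = 2.48 V.
Since V_DS = 1.38 V < V_ov = 2.48 V, the device is in the triode region.
I_D = k_n [V_ov · V_DS − ½ V_DS²] = 3.248 × [2.48 × 1.38 − 0.5 × 1.38²] = 8.03 mA.

Triode; I_D = 8.03 mA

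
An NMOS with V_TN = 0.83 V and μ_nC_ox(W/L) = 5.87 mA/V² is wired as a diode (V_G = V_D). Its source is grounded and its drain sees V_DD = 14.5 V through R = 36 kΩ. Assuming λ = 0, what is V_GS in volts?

V_GS = 1.18 V

With gate tied to drain, V_GS = V_DS ≥ V_GS − V_TN, so the device is in saturation.
KCL at the drain: ½ k_n (V_GS − V_TN)² = (V_DD − V_GS)/R.
Let x = V_GS − 0.83. Then 106 x² + x − 13.67 = 0, giving x = 0.355 V (positive root), so V_GS = 1.18 V.
I_D = (V_DD − V_GS)/R = (14.5 − 1.18) / 36 = 0.37 mA.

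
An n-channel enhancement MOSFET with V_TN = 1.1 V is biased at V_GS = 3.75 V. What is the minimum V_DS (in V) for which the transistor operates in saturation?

V_DS,sat = 2.65 V

The boundary between triode and saturation is V_DS = V_GS − V_TN = V_ov.
V_ov = 3.75 − 1.1 = 2.65 V.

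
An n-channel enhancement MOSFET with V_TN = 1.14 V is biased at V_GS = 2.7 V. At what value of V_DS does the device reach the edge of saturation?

V_DS,sat = 1.56 V

The boundary between triode and saturation is V_DS = V_GS − V_TN = V_ov.
V_ov = 2.7 − 1.14 = 1.56 V.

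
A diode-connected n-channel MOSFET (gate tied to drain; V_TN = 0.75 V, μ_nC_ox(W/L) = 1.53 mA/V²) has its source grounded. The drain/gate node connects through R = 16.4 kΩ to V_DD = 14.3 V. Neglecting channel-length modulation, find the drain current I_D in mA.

I_D = 0.765 mA

With gate tied to drain, V_GS = V_DS ≥ V_GS − V_TN, so the device is in saturation.
KCL at the drain: ½ k_n (V_GS − V_TN)² = (V_DD − V_GS)/R.
Let x = V_GS − 0.75. Then 12.5 x² + x − 13.55 = 0, giving x = 1 V (positive root), so V_GS = 1.75 V.
I_D = (V_DD − V_GS)/R = (14.3 − 1.75) / 16.4 = 0.765 mA.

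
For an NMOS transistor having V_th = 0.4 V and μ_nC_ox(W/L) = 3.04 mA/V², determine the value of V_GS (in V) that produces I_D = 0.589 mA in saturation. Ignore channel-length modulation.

In saturation I_D = ½ k_n (V_GS − V_th)², so V_GS − V_th = √(2 I_D / k_n) = √(2 × 0.589 / 3.04) = 0.622 V.
V_GS = 0.4 + 0.622 = 1.02 V.

V_GS = 1.02 V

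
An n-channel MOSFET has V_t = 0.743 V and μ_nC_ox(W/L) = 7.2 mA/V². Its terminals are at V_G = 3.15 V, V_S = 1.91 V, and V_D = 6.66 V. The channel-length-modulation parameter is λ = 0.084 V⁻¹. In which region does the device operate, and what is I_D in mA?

V_GS = V_G − V_S = 3.15 − 1.91 = 1.24 V; V_DS = V_D − V_S = 6.66 − 1.91 = 4.75 V.
V_ov = V_GS − V_t = 1.24 − 0.743 = 0.497 V.
Since V_DS = 4.75 V ≥ V_ov = 0.497 V, the device is in saturation.
I_D = ½ k_n V_ov² (1 + λ V_DS) = 0.5 × 7.2 × 0.497² × (1 + 0.084 × 4.75) = 1.24 mA.

Saturation; I_D = 1.24 mA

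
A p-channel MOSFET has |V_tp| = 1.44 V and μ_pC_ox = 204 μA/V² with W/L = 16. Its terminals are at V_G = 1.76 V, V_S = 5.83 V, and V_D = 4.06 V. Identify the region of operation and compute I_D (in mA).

Triode; I_D = 10.1 mA

V_SG = V_S − V_G = 5.83 − 1.76 = 4.07 V; V_SD = V_S − V_D = 5.83 − 4.06 = 1.77 V.
k_p = μ_pC_ox · (W/L) = 3.264 mA/V².
V_ov = V_SG − |V_tp| = 4.07 − 1.44 = 2.63 V.
Since V_SD = 1.77 V < V_ov = 2.63 V, the device is in the triode region.
I_D = k_p [V_ov · V_SD − ½ V_SD²] = 3.264 × [2.63 × 1.77 − 0.5 × 1.77²] = 10.1 mA.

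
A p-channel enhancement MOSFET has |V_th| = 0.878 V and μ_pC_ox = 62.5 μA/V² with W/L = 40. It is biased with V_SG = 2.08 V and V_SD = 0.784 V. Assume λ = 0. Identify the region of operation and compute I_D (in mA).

Triode; I_D = 1.59 mA

k_p = μ_pC_ox · (W/L) = 2.5 mA/V².
V_ov = V_SG − |V_th| = 2.08 − 0.878 = 1.2 V.
Since V_SD = 0.784 V < V_ov = 1.2 V, the device is in the triode region.
I_D = k_p [V_ov · V_SD − ½ V_SD²] = 2.5 × [1.2 × 0.784 − 0.5 × 0.784²] = 1.59 mA.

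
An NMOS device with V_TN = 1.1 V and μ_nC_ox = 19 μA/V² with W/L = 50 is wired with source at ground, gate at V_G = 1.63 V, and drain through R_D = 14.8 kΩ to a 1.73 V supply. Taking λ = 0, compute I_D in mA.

I_D = 0.0992 mA

V_GS = V_G = 1.63 V, so V_ov = 1.63 − 1.1 = 0.53 V.
k_n = μ_nC_ox · (W/L) = 0.95 mA/V².
Assume saturation: I_D = ½ k_n V_ov² = 0.5 × 0.95 × 0.53² = 0.133 mA, giving V_DS = V_DD − I_D R_D = 1.73 − 0.133 × 14.8 = -0.245 V.
But -0.245 V < V_ov = 0.53 V, so the device is actually in triode.
In triode I_D = k_n[V_ov V_DS − ½ V_DS²] and I_D = (V_DD − V_DS)/R_D. Equating: 7.03 V_DS² − 8.452 V_DS + 1.73 = 0, giving V_DS = 0.262 V (the root below V_ov).
I_D = (1.73 − 0.262) / 14.8 = 0.0992 mA.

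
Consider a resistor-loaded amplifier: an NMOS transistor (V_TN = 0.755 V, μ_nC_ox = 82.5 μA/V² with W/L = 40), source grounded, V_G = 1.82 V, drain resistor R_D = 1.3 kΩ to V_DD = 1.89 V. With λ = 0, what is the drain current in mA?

I_D = 1.15 mA

V_GS = V_G = 1.82 V, so V_ov = 1.82 − 0.755 = 1.06 V.
k_n = μ_nC_ox · (W/L) = 3.3 mA/V².
Assume saturation: I_D = ½ k_n V_ov² = 0.5 × 3.3 × 1.06² = 1.87 mA, giving V_DS = V_DD − I_D R_D = 1.89 − 1.87 × 1.3 = -0.543 V.
But -0.543 V < V_ov = 1.06 V, so the device is actually in triode.
In triode I_D = k_n[V_ov V_DS − ½ V_DS²] and I_D = (V_DD − V_DS)/R_D. Equating: 2.15 V_DS² − 5.569 V_DS + 1.89 = 0, giving V_DS = 0.401 V (the root below V_ov).
I_D = (1.89 − 0.401) / 1.3 = 1.15 mA.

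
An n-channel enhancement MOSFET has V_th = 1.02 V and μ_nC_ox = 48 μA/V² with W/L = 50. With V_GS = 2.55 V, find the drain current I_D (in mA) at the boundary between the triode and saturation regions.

I_D = 2.81 mA

At the boundary V_DS = V_ov = V_GS − V_th = 2.55 − 1.02 = 1.53 V.
k_n = μ_nC_ox · (W/L) = 2.4 mA/V².
I_D = ½ k_n V_ov² = 0.5 × 2.4 × 1.53² = 2.81 mA.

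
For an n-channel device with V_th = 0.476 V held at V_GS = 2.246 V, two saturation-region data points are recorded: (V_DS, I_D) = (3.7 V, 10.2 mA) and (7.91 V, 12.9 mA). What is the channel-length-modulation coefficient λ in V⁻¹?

With V_GS fixed, I_D ∝ (1 + λ V_DS) in saturation, so I_D2/I_D1 = (1 + λ V_DS2)/(1 + λ V_DS1).
12.9/10.2 = 1.265 = (1 + 7.91 λ)/(1 + 3.7 λ).
Solving: λ (I_D1 V_DS2 − I_D2 V_DS1) = I_D2 − I_D1, so λ = (12.9 − 10.2) / (10.2 × 7.91 − 12.9 × 3.7) = 2.7 / 33 = 0.0819 V⁻¹.

λ = 0.0819 V⁻¹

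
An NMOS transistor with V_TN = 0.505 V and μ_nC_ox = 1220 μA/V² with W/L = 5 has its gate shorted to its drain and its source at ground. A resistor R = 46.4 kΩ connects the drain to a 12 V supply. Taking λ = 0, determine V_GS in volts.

V_GS = 0.786 V

With gate tied to drain, V_GS = V_DS ≥ V_GS − V_TN, so the device is in saturation.
k_n = μ_nC_ox · (W/L) = 6.1 mA/V².
KCL at the drain: ½ k_n (V_GS − V_TN)² = (V_DD − V_GS)/R.
Let x = V_GS − 0.505. Then 142 x² + x − 11.49 = 0, giving x = 0.281 V (positive root), so V_GS = 0.786 V.
I_D = (V_DD − V_GS)/R = (12 − 0.786) / 46.4 = 0.242 mA.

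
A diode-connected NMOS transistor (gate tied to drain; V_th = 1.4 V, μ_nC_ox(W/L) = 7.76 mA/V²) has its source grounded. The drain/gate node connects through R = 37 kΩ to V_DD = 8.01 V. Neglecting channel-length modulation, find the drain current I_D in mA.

I_D = 0.173 mA

With gate tied to drain, V_GS = V_DS ≥ V_GS − V_th, so the device is in saturation.
KCL at the drain: ½ k_n (V_GS − V_th)² = (V_DD − V_GS)/R.
Let x = V_GS − 1.4. Then 144 x² + x − 6.61 = 0, giving x = 0.211 V (positive root), so V_GS = 1.61 V.
I_D = (V_DD − V_GS)/R = (8.01 − 1.61) / 37 = 0.173 mA.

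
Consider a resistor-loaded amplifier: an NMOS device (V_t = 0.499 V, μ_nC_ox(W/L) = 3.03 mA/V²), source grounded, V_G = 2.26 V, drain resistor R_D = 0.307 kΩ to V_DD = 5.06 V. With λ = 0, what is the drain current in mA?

V_GS = V_G = 2.26 V, so V_ov = 2.26 − 0.499 = 1.76 V.
Assume saturation: I_D = ½ k_n V_ov² = 0.5 × 3.03 × 1.76² = 4.7 mA, giving V_DS = V_DD − I_D R_D = 5.06 − 4.7 × 0.307 = 3.62 V.
V_DS = 3.62 V ≥ V_ov = 1.76 V, confirming saturation.

I_D = 4.70 mA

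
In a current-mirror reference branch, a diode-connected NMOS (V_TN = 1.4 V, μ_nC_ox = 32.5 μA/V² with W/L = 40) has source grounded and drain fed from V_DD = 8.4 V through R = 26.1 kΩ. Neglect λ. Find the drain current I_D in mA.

With gate tied to drain, V_GS = V_DS ≥ V_GS − V_TN, so the device is in saturation.
k_n = μ_nC_ox · (W/L) = 1.3 mA/V².
KCL at the drain: ½ k_n (V_GS − V_TN)² = (V_DD − V_GS)/R.
Let x = V_GS − 1.4. Then 17 x² + x − 7 = 0, giving x = 0.614 V (positive root), so V_GS = 2.01 V.
I_D = (V_DD − V_GS)/R = (8.4 − 2.01) / 26.1 = 0.245 mA.

I_D = 0.245 mA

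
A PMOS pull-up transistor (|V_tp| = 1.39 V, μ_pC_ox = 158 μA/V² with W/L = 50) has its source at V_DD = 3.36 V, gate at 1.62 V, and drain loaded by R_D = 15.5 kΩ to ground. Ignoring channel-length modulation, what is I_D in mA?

V_SG = V_DD − V_G = 3.36 − 1.62 = 1.74 V, so V_ov = 1.74 − 1.39 = 0.35 V.
k_p = μ_pC_ox · (W/L) = 7.9 mA/V².
Assume saturation: I_D = ½ k_p V_ov² = 0.5 × 7.9 × 0.35² = 0.484 mA, giving V_SD = V_DD − I_D R_D = 3.36 − 0.484 × 15.5 = -4.14 V.
But -4.14 V < V_ov = 0.35 V, so the device is actually in triode.
In triode I_D = k_p[V_ov V_SD − ½ V_SD²] and I_D = (V_DD − V_SD)/R_D. Equating: 61.2 V_SD² − 43.86 V_SD + 3.36 = 0, giving V_SD = 0.0872 V (the root below V_ov).
I_D = (3.36 − 0.0872) / 15.5 = 0.211 mA.

I_D = 0.211 mA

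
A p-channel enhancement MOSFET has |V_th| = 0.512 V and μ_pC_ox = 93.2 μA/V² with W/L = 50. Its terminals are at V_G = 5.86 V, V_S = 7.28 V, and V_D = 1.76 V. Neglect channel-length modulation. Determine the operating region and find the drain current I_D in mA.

V_SG = V_S − V_G = 7.28 − 5.86 = 1.42 V; V_SD = V_S − V_D = 7.28 − 1.76 = 5.52 V.
k_p = μ_pC_ox · (W/L) = 4.66 mA/V².
V_ov = V_SG − |V_th| = 1.42 − 0.512 = 0.908 V.
Since V_SD = 5.52 V ≥ V_ov = 0.908 V, the device is in saturation.
I_D = ½ k_p V_ov² = 0.5 × 4.66 × 0.908² = 1.92 mA.

Saturation; I_D = 1.92 mA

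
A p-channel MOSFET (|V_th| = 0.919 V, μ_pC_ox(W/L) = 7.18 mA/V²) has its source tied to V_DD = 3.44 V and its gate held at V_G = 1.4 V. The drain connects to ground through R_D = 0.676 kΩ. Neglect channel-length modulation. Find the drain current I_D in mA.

V_SG = V_DD − V_G = 3.44 − 1.4 = 2.04 V, so V_ov = 2.04 − 0.919 = 1.12 V.
Assume saturation: I_D = ½ k_p V_ov² = 0.5 × 7.18 × 1.12² = 4.51 mA, giving V_SD = V_DD − I_D R_D = 3.44 − 4.51 × 0.676 = 0.39 V.
But 0.39 V < V_ov = 1.12 V, so the device is actually in triode.
In triode I_D = k_p[V_ov V_SD − ½ V_SD²] and I_D = (V_DD − V_SD)/R_D. Equating: 2.43 V_SD² − 6.441 V_SD + 3.44 = 0, giving V_SD = 0.741 V (the root below V_ov).
I_D = (3.44 − 0.741) / 0.676 = 3.99 mA.

I_D = 3.99 mA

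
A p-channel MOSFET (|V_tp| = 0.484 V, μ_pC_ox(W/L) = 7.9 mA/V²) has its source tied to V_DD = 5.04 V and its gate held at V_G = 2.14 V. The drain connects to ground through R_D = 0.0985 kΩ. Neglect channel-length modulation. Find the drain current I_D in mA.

I_D = 23.1 mA

V_SG = V_DD − V_G = 5.04 − 2.14 = 2.9 V, so V_ov = 2.9 − 0.484 = 2.42 V.
Assume saturation: I_D = ½ k_p V_ov² = 0.5 × 7.9 × 2.42² = 23.1 mA, giving V_SD = V_DD − I_D R_D = 5.04 − 23.1 × 0.0985 = 2.77 V.
V_SD = 2.77 V ≥ V_ov = 2.42 V, confirming saturation.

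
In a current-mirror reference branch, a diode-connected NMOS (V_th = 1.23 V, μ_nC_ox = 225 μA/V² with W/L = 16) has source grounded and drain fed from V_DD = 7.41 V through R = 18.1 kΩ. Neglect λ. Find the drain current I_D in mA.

I_D = 0.318 mA

With gate tied to drain, V_GS = V_DS ≥ V_GS − V_th, so the device is in saturation.
k_n = μ_nC_ox · (W/L) = 3.6 mA/V².
KCL at the drain: ½ k_n (V_GS − V_th)² = (V_DD − V_GS)/R.
Let x = V_GS − 1.23. Then 32.6 x² + x − 6.18 = 0, giving x = 0.42 V (positive root), so V_GS = 1.65 V.
I_D = (V_DD − V_GS)/R = (7.41 − 1.65) / 18.1 = 0.318 mA.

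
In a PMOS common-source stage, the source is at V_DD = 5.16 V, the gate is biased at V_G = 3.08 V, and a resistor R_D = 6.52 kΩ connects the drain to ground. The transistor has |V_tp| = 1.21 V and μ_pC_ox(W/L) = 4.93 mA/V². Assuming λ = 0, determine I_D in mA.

I_D = 0.761 mA

V_SG = V_DD − V_G = 5.16 − 3.08 = 2.08 V, so V_ov = 2.08 − 1.21 = 0.87 V.
Assume saturation: I_D = ½ k_p V_ov² = 0.5 × 4.93 × 0.87² = 1.87 mA, giving V_SD = V_DD − I_D R_D = 5.16 − 1.87 × 6.52 = -7 V.
But -7 V < V_ov = 0.87 V, so the device is actually in triode.
In triode I_D = k_p[V_ov V_SD − ½ V_SD²] and I_D = (V_DD − V_SD)/R_D. Equating: 16.1 V_SD² − 28.96 V_SD + 5.16 = 0, giving V_SD = 0.2 V (the root below V_ov).
I_D = (5.16 − 0.2) / 6.52 = 0.761 mA.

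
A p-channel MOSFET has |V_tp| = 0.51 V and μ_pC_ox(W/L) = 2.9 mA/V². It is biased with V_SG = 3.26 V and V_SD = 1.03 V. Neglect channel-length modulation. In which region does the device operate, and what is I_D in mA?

Triode; I_D = 6.68 mA

V_ov = V_SG − |V_tp| = 3.26 − 0.51 = 2.75 V.
Since V_SD = 1.03 V < V_ov = 2.75 V, the device is in the triode region.
I_D = k_p [V_ov · V_SD − ½ V_SD²] = 2.9 × [2.75 × 1.03 − 0.5 × 1.03²] = 6.68 mA.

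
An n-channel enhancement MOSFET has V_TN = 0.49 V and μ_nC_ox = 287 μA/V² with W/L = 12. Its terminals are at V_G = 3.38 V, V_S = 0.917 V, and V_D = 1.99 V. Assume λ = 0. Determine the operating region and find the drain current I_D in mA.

V_GS = V_G − V_S = 3.38 − 0.917 = 2.46 V; V_DS = V_D − V_S = 1.99 − 0.917 = 1.07 V.
k_n = μ_nC_ox · (W/L) = 3.444 mA/V².
V_ov = V_GS − V_TN = 2.46 − 0.49 = 1.97 V.
Since V_DS = 1.07 V < V_ov = 1.97 V, the device is in the triode region.
I_D = k_n [V_ov · V_DS − ½ V_DS²] = 3.444 × [1.97 × 1.07 − 0.5 × 1.07²] = 5.31 mA.

Triode; I_D = 5.31 mA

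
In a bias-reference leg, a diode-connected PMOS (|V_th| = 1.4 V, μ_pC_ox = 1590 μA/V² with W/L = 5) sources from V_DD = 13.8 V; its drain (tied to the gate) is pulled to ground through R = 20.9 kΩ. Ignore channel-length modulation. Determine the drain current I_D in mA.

I_D = 0.575 mA

With gate tied to drain, V_SG = V_SD ≥ V_SG − |V_th|, so the device is in saturation.
k_p = μ_pC_ox · (W/L) = 7.95 mA/V².
KCL at the drain: ½ k_p (V_SG − |V_th|)² = (V_DD − V_SG)/R.
Let x = V_SG − 1.4. Then 83.1 x² + x − 12.4 = 0, giving x = 0.38 V (positive root), so V_SG = 1.78 V.
I_D = (V_DD − V_SG)/R = (13.8 − 1.78) / 20.9 = 0.575 mA.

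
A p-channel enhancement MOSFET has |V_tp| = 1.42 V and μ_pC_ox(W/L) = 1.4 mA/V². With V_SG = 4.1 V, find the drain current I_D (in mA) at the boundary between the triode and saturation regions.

At the boundary V_SD = V_ov = V_SG − |V_tp| = 4.1 − 1.42 = 2.68 V.
I_D = ½ k_p V_ov² = 0.5 × 1.4 × 2.68² = 5.03 mA.

I_D = 5.03 mA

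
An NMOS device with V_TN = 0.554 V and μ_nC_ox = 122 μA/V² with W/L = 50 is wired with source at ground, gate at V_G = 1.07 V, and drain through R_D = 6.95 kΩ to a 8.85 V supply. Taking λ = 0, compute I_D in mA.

I_D = 0.812 mA

V_GS = V_G = 1.07 V, so V_ov = 1.07 − 0.554 = 0.516 V.
k_n = μ_nC_ox · (W/L) = 6.1 mA/V².
Assume saturation: I_D = ½ k_n V_ov² = 0.5 × 6.1 × 0.516² = 0.812 mA, giving V_DS = V_DD − I_D R_D = 8.85 − 0.812 × 6.95 = 3.21 V.
V_DS = 3.21 V ≥ V_ov = 0.516 V, confirming saturation.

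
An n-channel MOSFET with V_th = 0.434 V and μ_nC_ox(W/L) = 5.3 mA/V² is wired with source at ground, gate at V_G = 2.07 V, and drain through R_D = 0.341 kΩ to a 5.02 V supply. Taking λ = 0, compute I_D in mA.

V_GS = V_G = 2.07 V, so V_ov = 2.07 − 0.434 = 1.64 V.
Assume saturation: I_D = ½ k_n V_ov² = 0.5 × 5.3 × 1.64² = 7.09 mA, giving V_DS = V_DD − I_D R_D = 5.02 − 7.09 × 0.341 = 2.6 V.
V_DS = 2.6 V ≥ V_ov = 1.64 V, confirming saturation.

I_D = 7.09 mA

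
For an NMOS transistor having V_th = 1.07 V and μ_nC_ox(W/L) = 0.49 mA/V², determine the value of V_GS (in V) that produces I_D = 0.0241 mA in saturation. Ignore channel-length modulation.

V_GS = 1.38 V

In saturation I_D = ½ k_n (V_GS − V_th)², so V_GS − V_th = √(2 I_D / k_n) = √(2 × 0.0241 / 0.49) = 0.314 V.
V_GS = 1.07 + 0.314 = 1.38 V.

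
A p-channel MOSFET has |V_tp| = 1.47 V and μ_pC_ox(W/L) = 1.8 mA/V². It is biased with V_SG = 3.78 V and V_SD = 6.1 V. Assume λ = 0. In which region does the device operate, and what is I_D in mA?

V_ov = V_SG − |V_tp| = 3.78 − 1.47 = 2.31 V.
Since V_SD = 6.1 V ≥ V_ov = 2.31 V, the device is in saturation.
I_D = ½ k_p V_ov² = 0.5 × 1.8 × 2.31² = 4.8 mA.

Saturation; I_D = 4.80 mA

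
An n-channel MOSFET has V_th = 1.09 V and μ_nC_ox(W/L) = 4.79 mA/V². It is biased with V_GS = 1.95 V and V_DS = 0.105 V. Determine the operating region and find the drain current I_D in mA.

V_ov = V_GS − V_th = 1.95 − 1.09 = 0.86 V.
Since V_DS = 0.105 V < V_ov = 0.86 V, the device is in the triode region.
I_D = k_n [V_ov · V_DS − ½ V_DS²] = 4.79 × [0.86 × 0.105 − 0.5 × 0.105²] = 0.406 mA.

Triode; I_D = 0.406 mA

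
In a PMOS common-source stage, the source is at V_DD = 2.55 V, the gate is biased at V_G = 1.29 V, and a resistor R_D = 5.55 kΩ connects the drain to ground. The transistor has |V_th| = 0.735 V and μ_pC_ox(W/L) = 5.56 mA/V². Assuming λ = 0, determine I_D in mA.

V_SG = V_DD − V_G = 2.55 − 1.29 = 1.26 V, so V_ov = 1.26 − 0.735 = 0.525 V.
Assume saturation: I_D = ½ k_p V_ov² = 0.5 × 5.56 × 0.525² = 0.766 mA, giving V_SD = V_DD − I_D R_D = 2.55 − 0.766 × 5.55 = -1.7 V.
But -1.7 V < V_ov = 0.525 V, so the device is actually in triode.
In triode I_D = k_p[V_ov V_SD − ½ V_SD²] and I_D = (V_DD − V_SD)/R_D. Equating: 15.4 V_SD² − 17.2 V_SD + 2.55 = 0, giving V_SD = 0.176 V (the root below V_ov).
I_D = (2.55 − 0.176) / 5.55 = 0.428 mA.

I_D = 0.428 mA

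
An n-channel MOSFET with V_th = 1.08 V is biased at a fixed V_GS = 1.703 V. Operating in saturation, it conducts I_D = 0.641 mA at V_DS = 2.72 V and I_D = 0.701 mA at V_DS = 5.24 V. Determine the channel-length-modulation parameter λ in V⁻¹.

λ = 0.0413 V⁻¹

With V_GS fixed, I_D ∝ (1 + λ V_DS) in saturation, so I_D2/I_D1 = (1 + λ V_DS2)/(1 + λ V_DS1).
0.701/0.641 = 1.094 = (1 + 5.24 λ)/(1 + 2.72 λ).
Solving: λ (I_D1 V_DS2 − I_D2 V_DS1) = I_D2 − I_D1, so λ = (0.701 − 0.641) / (0.641 × 5.24 − 0.701 × 2.72) = 0.06 / 1.45 = 0.0413 V⁻¹.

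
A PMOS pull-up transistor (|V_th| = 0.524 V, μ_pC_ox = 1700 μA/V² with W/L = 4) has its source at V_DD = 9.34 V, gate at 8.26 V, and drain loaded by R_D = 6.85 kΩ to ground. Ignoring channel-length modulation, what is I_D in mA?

I_D = 1.05 mA

V_SG = V_DD − V_G = 9.34 − 8.26 = 1.08 V, so V_ov = 1.08 − 0.524 = 0.556 V.
k_p = μ_pC_ox · (W/L) = 6.8 mA/V².
Assume saturation: I_D = ½ k_p V_ov² = 0.5 × 6.8 × 0.556² = 1.05 mA, giving V_SD = V_DD − I_D R_D = 9.34 − 1.05 × 6.85 = 2.14 V.
V_SD = 2.14 V ≥ V_ov = 0.556 V, confirming saturation.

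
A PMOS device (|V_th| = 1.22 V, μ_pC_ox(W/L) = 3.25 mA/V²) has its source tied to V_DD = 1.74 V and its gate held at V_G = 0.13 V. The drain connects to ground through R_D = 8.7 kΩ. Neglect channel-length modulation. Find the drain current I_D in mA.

V_SG = V_DD − V_G = 1.74 − 0.13 = 1.61 V, so V_ov = 1.61 − 1.22 = 0.39 V.
Assume saturation: I_D = ½ k_p V_ov² = 0.5 × 3.25 × 0.39² = 0.247 mA, giving V_SD = V_DD − I_D R_D = 1.74 − 0.247 × 8.7 = -0.41 V.
But -0.41 V < V_ov = 0.39 V, so the device is actually in triode.
In triode I_D = k_p[V_ov V_SD − ½ V_SD²] and I_D = (V_DD − V_SD)/R_D. Equating: 14.1 V_SD² − 12.03 V_SD + 1.74 = 0, giving V_SD = 0.185 V (the root below V_ov).
I_D = (1.74 − 0.185) / 8.7 = 0.179 mA.

I_D = 0.179 mA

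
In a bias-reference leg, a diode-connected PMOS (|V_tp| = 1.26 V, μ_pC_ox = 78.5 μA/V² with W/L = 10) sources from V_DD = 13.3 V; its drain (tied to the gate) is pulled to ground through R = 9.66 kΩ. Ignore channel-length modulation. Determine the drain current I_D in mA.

I_D = 1.08 mA

With gate tied to drain, V_SG = V_SD ≥ V_SG − |V_tp|, so the device is in saturation.
k_p = μ_pC_ox · (W/L) = 0.785 mA/V².
KCL at the drain: ½ k_p (V_SG − |V_tp|)² = (V_DD − V_SG)/R.
Let x = V_SG − 1.26. Then 3.79 x² + x − 12.04 = 0, giving x = 1.65 V (positive root), so V_SG = 2.91 V.
I_D = (V_DD − V_SG)/R = (13.3 − 2.91) / 9.66 = 1.08 mA.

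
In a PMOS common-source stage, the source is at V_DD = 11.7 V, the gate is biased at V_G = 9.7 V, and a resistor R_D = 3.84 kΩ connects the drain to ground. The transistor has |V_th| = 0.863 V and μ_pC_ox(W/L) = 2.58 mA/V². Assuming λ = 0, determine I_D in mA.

V_SG = V_DD − V_G = 11.7 − 9.7 = 2 V, so V_ov = 2 − 0.863 = 1.14 V.
Assume saturation: I_D = ½ k_p V_ov² = 0.5 × 2.58 × 1.14² = 1.67 mA, giving V_SD = V_DD − I_D R_D = 11.7 − 1.67 × 3.84 = 5.3 V.
V_SD = 5.3 V ≥ V_ov = 1.14 V, confirming saturation.

I_D = 1.67 mA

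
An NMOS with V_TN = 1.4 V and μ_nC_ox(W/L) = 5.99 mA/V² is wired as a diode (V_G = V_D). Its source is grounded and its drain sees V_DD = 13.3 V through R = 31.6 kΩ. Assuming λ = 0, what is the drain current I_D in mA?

With gate tied to drain, V_GS = V_DS ≥ V_GS − V_TN, so the device is in saturation.
KCL at the drain: ½ k_n (V_GS − V_TN)² = (V_DD − V_GS)/R.
Let x = V_GS − 1.4. Then 94.6 x² + x − 11.9 = 0, giving x = 0.349 V (positive root), so V_GS = 1.75 V.
I_D = (V_DD − V_GS)/R = (13.3 − 1.75) / 31.6 = 0.366 mA.

I_D = 0.366 mA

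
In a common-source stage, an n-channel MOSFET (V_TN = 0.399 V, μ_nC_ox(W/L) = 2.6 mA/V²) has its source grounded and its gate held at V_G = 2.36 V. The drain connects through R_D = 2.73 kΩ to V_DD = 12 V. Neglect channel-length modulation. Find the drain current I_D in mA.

I_D = 4.00 mA

V_GS = V_G = 2.36 V, so V_ov = 2.36 − 0.399 = 1.96 V.
Assume saturation: I_D = ½ k_n V_ov² = 0.5 × 2.6 × 1.96² = 5 mA, giving V_DS = V_DD − I_D R_D = 12 − 5 × 2.73 = -1.65 V.
But -1.65 V < V_ov = 1.96 V, so the device is actually in triode.
In triode I_D = k_n[V_ov V_DS − ½ V_DS²] and I_D = (V_DD − V_DS)/R_D. Equating: 3.55 V_DS² − 14.92 V_DS + 12 = 0, giving V_DS = 1.08 V (the root below V_ov).
I_D = (12 − 1.08) / 2.73 = 4 mA.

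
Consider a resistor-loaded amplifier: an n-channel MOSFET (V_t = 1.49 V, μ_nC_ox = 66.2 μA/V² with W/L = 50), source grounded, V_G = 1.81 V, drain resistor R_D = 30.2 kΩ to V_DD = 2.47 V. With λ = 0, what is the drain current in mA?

I_D = 0.0789 mA

V_GS = V_G = 1.81 V, so V_ov = 1.81 − 1.49 = 0.32 V.
k_n = μ_nC_ox · (W/L) = 3.31 mA/V².
Assume saturation: I_D = ½ k_n V_ov² = 0.5 × 3.31 × 0.32² = 0.169 mA, giving V_DS = V_DD − I_D R_D = 2.47 − 0.169 × 30.2 = -2.65 V.
But -2.65 V < V_ov = 0.32 V, so the device is actually in triode.
In triode I_D = k_n[V_ov V_DS − ½ V_DS²] and I_D = (V_DD − V_DS)/R_D. Equating: 50 V_DS² − 32.99 V_DS + 2.47 = 0, giving V_DS = 0.0861 V (the root below V_ov).
I_D = (2.47 − 0.0861) / 30.2 = 0.0789 mA.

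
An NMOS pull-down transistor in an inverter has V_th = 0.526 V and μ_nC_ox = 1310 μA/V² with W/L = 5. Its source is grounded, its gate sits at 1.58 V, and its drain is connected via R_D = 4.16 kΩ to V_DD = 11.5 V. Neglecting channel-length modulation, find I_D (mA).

I_D = 2.64 mA

V_GS = V_G = 1.58 V, so V_ov = 1.58 − 0.526 = 1.05 V.
k_n = μ_nC_ox · (W/L) = 6.55 mA/V².
Assume saturation: I_D = ½ k_n V_ov² = 0.5 × 6.55 × 1.05² = 3.64 mA, giving V_DS = V_DD − I_D R_D = 11.5 − 3.64 × 4.16 = -3.64 V.
But -3.64 V < V_ov = 1.05 V, so the device is actually in triode.
In triode I_D = k_n[V_ov V_DS − ½ V_DS²] and I_D = (V_DD − V_DS)/R_D. Equating: 13.6 V_DS² − 29.72 V_DS + 11.5 = 0, giving V_DS = 0.503 V (the root below V_ov).
I_D = (11.5 − 0.503) / 4.16 = 2.64 mA.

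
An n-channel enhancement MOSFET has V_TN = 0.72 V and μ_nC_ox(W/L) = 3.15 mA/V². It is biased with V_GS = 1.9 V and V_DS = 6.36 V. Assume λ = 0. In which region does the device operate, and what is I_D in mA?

V_ov = V_GS − V_TN = 1.9 − 0.72 = 1.18 V.
Since V_DS = 6.36 V ≥ V_ov = 1.18 V, the device is in saturation.
I_D = ½ k_n V_ov² = 0.5 × 3.15 × 1.18² = 2.19 mA.

Saturation; I_D = 2.19 mA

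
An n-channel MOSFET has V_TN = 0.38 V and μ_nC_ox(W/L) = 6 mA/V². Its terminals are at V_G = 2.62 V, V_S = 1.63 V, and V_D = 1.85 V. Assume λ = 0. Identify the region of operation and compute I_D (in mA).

V_GS = V_G − V_S = 2.62 − 1.63 = 0.99 V; V_DS = V_D − V_S = 1.85 − 1.63 = 0.22 V.
V_ov = V_GS − V_TN = 0.99 − 0.38 = 0.61 V.
Since V_DS = 0.22 V < V_ov = 0.61 V, the device is in the triode region.
I_D = k_n [V_ov · V_DS − ½ V_DS²] = 6 × [0.61 × 0.22 − 0.5 × 0.22²] = 0.66 mA.

Triode; I_D = 0.660 mA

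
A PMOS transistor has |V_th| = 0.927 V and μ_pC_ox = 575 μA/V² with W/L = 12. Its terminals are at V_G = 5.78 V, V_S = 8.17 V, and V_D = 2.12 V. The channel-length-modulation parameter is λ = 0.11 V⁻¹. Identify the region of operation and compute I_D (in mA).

Saturation; I_D = 12.3 mA

V_SG = V_S − V_G = 8.17 − 5.78 = 2.39 V; V_SD = V_S − V_D = 8.17 − 2.12 = 6.05 V.
k_p = μ_pC_ox · (W/L) = 6.9 mA/V².
V_ov = V_SG − |V_th| = 2.39 − 0.927 = 1.46 V.
Since V_SD = 6.05 V ≥ V_ov = 1.46 V, the device is in saturation.
I_D = ½ k_p V_ov² (1 + λ V_SD) = 0.5 × 6.9 × 1.46² × (1 + 0.11 × 6.05) = 12.3 mA.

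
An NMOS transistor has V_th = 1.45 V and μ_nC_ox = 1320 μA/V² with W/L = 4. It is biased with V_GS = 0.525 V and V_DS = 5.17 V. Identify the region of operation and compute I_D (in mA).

Cutoff; I_D = 0 mA

V_GS = 0.525 V < V_th = 1.45 V, so the transistor is in cutoff.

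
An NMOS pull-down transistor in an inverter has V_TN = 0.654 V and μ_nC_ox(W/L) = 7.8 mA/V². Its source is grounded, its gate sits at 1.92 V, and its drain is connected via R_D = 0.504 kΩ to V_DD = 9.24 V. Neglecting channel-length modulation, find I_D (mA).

I_D = 6.25 mA

V_GS = V_G = 1.92 V, so V_ov = 1.92 − 0.654 = 1.27 V.
Assume saturation: I_D = ½ k_n V_ov² = 0.5 × 7.8 × 1.27² = 6.25 mA, giving V_DS = V_DD − I_D R_D = 9.24 − 6.25 × 0.504 = 6.09 V.
V_DS = 6.09 V ≥ V_ov = 1.27 V, confirming saturation.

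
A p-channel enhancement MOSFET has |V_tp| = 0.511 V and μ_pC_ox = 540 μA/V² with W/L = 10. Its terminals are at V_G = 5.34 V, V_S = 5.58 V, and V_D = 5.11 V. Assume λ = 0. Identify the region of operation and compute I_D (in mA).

V_SG = V_S − V_G = 5.58 − 5.34 = 0.24 V; V_SD = V_S − V_D = 5.58 − 5.11 = 0.47 V.
V_SG = 0.24 V < |V_tp| = 0.511 V, so the transistor is in cutoff.

Cutoff; I_D = 0 mA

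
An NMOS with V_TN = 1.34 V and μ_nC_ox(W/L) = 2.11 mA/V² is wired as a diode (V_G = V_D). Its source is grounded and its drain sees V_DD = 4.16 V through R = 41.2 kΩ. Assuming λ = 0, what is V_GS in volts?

V_GS = 1.58 V

With gate tied to drain, V_GS = V_DS ≥ V_GS − V_TN, so the device is in saturation.
KCL at the drain: ½ k_n (V_GS − V_TN)² = (V_DD − V_GS)/R.
Let x = V_GS − 1.34. Then 43.5 x² + x − 2.82 = 0, giving x = 0.243 V (positive root), so V_GS = 1.58 V.
I_D = (V_DD − V_GS)/R = (4.16 − 1.58) / 41.2 = 0.0625 mA.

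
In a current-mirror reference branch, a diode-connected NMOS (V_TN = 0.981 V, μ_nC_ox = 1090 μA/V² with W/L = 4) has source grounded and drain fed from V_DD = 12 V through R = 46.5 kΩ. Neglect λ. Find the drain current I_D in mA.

With gate tied to drain, V_GS = V_DS ≥ V_GS − V_TN, so the device is in saturation.
k_n = μ_nC_ox · (W/L) = 4.36 mA/V².
KCL at the drain: ½ k_n (V_GS − V_TN)² = (V_DD − V_GS)/R.
Let x = V_GS − 0.981. Then 101 x² + x − 11.02 = 0, giving x = 0.325 V (positive root), so V_GS = 1.31 V.
I_D = (V_DD − V_GS)/R = (12 − 1.31) / 46.5 = 0.23 mA.

I_D = 0.230 mA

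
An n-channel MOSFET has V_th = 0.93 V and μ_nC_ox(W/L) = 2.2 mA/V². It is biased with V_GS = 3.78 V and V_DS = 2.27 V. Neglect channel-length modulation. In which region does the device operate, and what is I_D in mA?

V_ov = V_GS − V_th = 3.78 − 0.93 = 2.85 V.
Since V_DS = 2.27 V < V_ov = 2.85 V, the device is in the triode region.
I_D = k_n [V_ov · V_DS − ½ V_DS²] = 2.2 × [2.85 × 2.27 − 0.5 × 2.27²] = 8.56 mA.

Triode; I_D = 8.56 mA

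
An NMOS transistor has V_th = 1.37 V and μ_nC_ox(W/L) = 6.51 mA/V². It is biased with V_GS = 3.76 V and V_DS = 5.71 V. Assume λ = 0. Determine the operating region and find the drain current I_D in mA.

V_ov = V_GS − V_th = 3.76 − 1.37 = 2.39 V.
Since V_DS = 5.71 V ≥ V_ov = 2.39 V, the device is in saturation.
I_D = ½ k_n V_ov² = 0.5 × 6.51 × 2.39² = 18.6 mA.

Saturation; I_D = 18.6 mA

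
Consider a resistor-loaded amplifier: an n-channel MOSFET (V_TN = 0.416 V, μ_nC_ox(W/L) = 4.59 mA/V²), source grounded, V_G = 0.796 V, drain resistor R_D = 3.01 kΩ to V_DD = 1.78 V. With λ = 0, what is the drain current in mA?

V_GS = V_G = 0.796 V, so V_ov = 0.796 − 0.416 = 0.38 V.
Assume saturation: I_D = ½ k_n V_ov² = 0.5 × 4.59 × 0.38² = 0.331 mA, giving V_DS = V_DD − I_D R_D = 1.78 − 0.331 × 3.01 = 0.782 V.
V_DS = 0.782 V ≥ V_ov = 0.38 V, confirming saturation.

I_D = 0.331 mA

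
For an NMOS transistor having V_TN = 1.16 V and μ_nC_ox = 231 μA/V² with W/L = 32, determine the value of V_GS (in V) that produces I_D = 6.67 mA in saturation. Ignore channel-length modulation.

V_GS = 2.50 V

k_n = μ_nC_ox · (W/L) = 7.392 mA/V².
In saturation I_D = ½ k_n (V_GS − V_TN)², so V_GS − V_TN = √(2 I_D / k_n) = √(2 × 6.67 / 7.392) = 1.34 V.
V_GS = 1.16 + 1.34 = 2.5 V.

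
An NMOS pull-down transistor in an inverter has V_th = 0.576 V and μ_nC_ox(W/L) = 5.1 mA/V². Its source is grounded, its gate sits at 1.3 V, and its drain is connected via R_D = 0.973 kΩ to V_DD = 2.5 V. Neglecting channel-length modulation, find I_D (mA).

V_GS = V_G = 1.3 V, so V_ov = 1.3 − 0.576 = 0.724 V.
Assume saturation: I_D = ½ k_n V_ov² = 0.5 × 5.1 × 0.724² = 1.34 mA, giving V_DS = V_DD − I_D R_D = 2.5 − 1.34 × 0.973 = 1.2 V.
V_DS = 1.2 V ≥ V_ov = 0.724 V, confirming saturation.

I_D = 1.34 mA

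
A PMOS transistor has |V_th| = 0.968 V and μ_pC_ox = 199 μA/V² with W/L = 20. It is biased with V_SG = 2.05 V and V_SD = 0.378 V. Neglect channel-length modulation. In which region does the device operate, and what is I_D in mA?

Triode; I_D = 1.34 mA

k_p = μ_pC_ox · (W/L) = 3.98 mA/V².
V_ov = V_SG − |V_th| = 2.05 − 0.968 = 1.08 V.
Since V_SD = 0.378 V < V_ov = 1.08 V, the device is in the triode region.
I_D = k_p [V_ov · V_SD − ½ V_SD²] = 3.98 × [1.08 × 0.378 − 0.5 × 0.378²] = 1.34 mA.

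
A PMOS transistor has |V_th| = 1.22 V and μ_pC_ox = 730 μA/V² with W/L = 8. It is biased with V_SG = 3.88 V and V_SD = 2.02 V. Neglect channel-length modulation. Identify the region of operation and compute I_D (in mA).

Triode; I_D = 19.5 mA

k_p = μ_pC_ox · (W/L) = 5.84 mA/V².
V_ov = V_SG − |V_th| = 3.88 − 1.22 = 2.66 V.
Since V_SD = 2.02 V < V_ov = 2.66 V, the device is in the triode region.
I_D = k_p [V_ov · V_SD − ½ V_SD²] = 5.84 × [2.66 × 2.02 − 0.5 × 2.02²] = 19.5 mA.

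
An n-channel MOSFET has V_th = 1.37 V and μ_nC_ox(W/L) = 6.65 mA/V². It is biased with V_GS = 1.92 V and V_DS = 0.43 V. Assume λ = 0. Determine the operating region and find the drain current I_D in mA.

V_ov = V_GS − V_th = 1.92 − 1.37 = 0.55 V.
Since V_DS = 0.43 V < V_ov = 0.55 V, the device is in the triode region.
I_D = k_n [V_ov · V_DS − ½ V_DS²] = 6.65 × [0.55 × 0.43 − 0.5 × 0.43²] = 0.958 mA.

Triode; I_D = 0.958 mA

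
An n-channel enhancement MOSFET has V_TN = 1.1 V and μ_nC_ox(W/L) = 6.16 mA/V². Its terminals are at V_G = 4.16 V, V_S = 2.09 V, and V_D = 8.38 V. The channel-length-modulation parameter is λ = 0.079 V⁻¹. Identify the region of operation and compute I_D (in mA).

Saturation; I_D = 4.34 mA

V_GS = V_G − V_S = 4.16 − 2.09 = 2.07 V; V_DS = V_D − V_S = 8.38 − 2.09 = 6.29 V.
V_ov = V_GS − V_TN = 2.07 − 1.1 = 0.97 V.
Since V_DS = 6.29 V ≥ V_ov = 0.97 V, the device is in saturation.
I_D = ½ k_n V_ov² (1 + λ V_DS) = 0.5 × 6.16 × 0.97² × (1 + 0.079 × 6.29) = 4.34 mA.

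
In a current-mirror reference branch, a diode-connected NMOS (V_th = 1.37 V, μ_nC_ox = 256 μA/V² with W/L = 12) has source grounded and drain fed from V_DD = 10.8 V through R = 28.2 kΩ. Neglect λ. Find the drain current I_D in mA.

I_D = 0.318 mA

With gate tied to drain, V_GS = V_DS ≥ V_GS − V_th, so the device is in saturation.
k_n = μ_nC_ox · (W/L) = 3.072 mA/V².
KCL at the drain: ½ k_n (V_GS − V_th)² = (V_DD − V_GS)/R.
Let x = V_GS − 1.37. Then 43.3 x² + x − 9.43 = 0, giving x = 0.455 V (positive root), so V_GS = 1.83 V.
I_D = (V_DD − V_GS)/R = (10.8 − 1.83) / 28.2 = 0.318 mA.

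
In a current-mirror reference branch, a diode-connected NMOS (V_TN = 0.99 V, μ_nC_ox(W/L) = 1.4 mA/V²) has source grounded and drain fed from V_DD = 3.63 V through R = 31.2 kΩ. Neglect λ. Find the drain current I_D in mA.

I_D = 0.0742 mA

With gate tied to drain, V_GS = V_DS ≥ V_GS − V_TN, so the device is in saturation.
KCL at the drain: ½ k_n (V_GS − V_TN)² = (V_DD − V_GS)/R.
Let x = V_GS − 0.99. Then 21.8 x² + x − 2.64 = 0, giving x = 0.326 V (positive root), so V_GS = 1.32 V.
I_D = (V_DD − V_GS)/R = (3.63 − 1.32) / 31.2 = 0.0742 mA.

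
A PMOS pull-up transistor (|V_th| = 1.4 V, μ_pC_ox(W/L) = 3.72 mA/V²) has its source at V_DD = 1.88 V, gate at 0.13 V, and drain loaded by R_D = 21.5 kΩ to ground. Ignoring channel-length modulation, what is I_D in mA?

V_SG = V_DD − V_G = 1.88 − 0.13 = 1.75 V, so V_ov = 1.75 − 1.4 = 0.35 V.
Assume saturation: I_D = ½ k_p V_ov² = 0.5 × 3.72 × 0.35² = 0.228 mA, giving V_SD = V_DD − I_D R_D = 1.88 − 0.228 × 21.5 = -3.02 V.
But -3.02 V < V_ov = 0.35 V, so the device is actually in triode.
In triode I_D = k_p[V_ov V_SD − ½ V_SD²] and I_D = (V_DD − V_SD)/R_D. Equating: 40 V_SD² − 28.99 V_SD + 1.88 = 0, giving V_SD = 0.072 V (the root below V_ov).
I_D = (1.88 − 0.072) / 21.5 = 0.0841 mA.

I_D = 0.0841 mA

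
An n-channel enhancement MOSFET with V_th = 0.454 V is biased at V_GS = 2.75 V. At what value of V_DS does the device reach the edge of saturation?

V_DS,sat = 2.30 V

The boundary between triode and saturation is V_DS = V_GS − V_th = V_ov.
V_ov = 2.75 − 0.454 = 2.3 V.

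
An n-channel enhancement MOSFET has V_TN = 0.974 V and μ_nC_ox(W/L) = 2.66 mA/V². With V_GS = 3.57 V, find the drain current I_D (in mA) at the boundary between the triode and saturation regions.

I_D = 8.96 mA

At the boundary V_DS = V_ov = V_GS − V_TN = 3.57 − 0.974 = 2.6 V.
I_D = ½ k_n V_ov² = 0.5 × 2.66 × 2.6² = 8.96 mA.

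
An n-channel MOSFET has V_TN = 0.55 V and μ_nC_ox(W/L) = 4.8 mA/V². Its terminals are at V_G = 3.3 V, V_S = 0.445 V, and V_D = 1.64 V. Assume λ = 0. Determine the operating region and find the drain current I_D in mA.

V_GS = V_G − V_S = 3.3 − 0.445 = 2.85 V; V_DS = V_D − V_S = 1.64 − 0.445 = 1.19 V.
V_ov = V_GS − V_TN = 2.85 − 0.55 = 2.3 V.
Since V_DS = 1.19 V < V_ov = 2.3 V, the device is in the triode region.
I_D = k_n [V_ov · V_DS − ½ V_DS²] = 4.8 × [2.3 × 1.19 − 0.5 × 1.19²] = 9.79 mA.

Triode; I_D = 9.79 mA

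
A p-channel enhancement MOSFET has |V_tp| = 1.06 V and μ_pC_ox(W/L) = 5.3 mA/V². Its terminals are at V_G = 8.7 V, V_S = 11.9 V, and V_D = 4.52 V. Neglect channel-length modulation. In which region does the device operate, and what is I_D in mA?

Saturation; I_D = 12.1 mA

V_SG = V_S − V_G = 11.9 − 8.7 = 3.2 V; V_SD = V_S − V_D = 11.9 − 4.52 = 7.38 V.
V_ov = V_SG − |V_tp| = 3.2 − 1.06 = 2.14 V.
Since V_SD = 7.38 V ≥ V_ov = 2.14 V, the device is in saturation.
I_D = ½ k_p V_ov² = 0.5 × 5.3 × 2.14² = 12.1 mA.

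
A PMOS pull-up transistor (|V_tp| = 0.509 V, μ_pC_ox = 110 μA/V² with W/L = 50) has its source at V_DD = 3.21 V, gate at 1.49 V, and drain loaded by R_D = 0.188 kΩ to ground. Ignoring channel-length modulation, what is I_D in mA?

I_D = 4.03 mA

V_SG = V_DD − V_G = 3.21 − 1.49 = 1.72 V, so V_ov = 1.72 − 0.509 = 1.21 V.
k_p = μ_pC_ox · (W/L) = 5.5 mA/V².
Assume saturation: I_D = ½ k_p V_ov² = 0.5 × 5.5 × 1.21² = 4.03 mA, giving V_SD = V_DD − I_D R_D = 3.21 − 4.03 × 0.188 = 2.45 V.
V_SD = 2.45 V ≥ V_ov = 1.21 V, confirming saturation.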